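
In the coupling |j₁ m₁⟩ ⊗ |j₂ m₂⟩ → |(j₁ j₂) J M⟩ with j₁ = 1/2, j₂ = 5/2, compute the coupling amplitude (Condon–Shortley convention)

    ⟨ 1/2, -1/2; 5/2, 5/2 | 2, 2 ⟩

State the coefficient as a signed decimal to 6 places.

-0.912871

triangle: 1!×0!×4!/6! = 24/720
(j±m)!: 0!×1!×5!×0!×4!×0! = 2880
prefactor² = (2J+1)×Δ×N² = 480
  k=1: −1/(1!×0!×0!×4!×0!×0!) = -1/24
Σ = -1/24  ⇒  CG² = 480×(-1/24)² = 5/6
CG = −√(5/6) = -0.912871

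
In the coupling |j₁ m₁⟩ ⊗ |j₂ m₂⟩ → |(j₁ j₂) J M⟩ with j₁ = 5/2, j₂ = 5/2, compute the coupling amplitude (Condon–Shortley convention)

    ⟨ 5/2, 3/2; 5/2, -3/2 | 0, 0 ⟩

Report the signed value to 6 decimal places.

-0.408248  (= −√(1/6))

triangle: 5!*0!*0!/6! = 120/720
(j±m)!: 4!*1!*1!*4!*0!*0! = 576
prefactor² = (2J+1)*Δ*N² = 96
  k=1: −1/(1!*4!*0!*0!*0!*0!) = -1/24
Σ = -1/24  ⇒  CG² = 96*(-1/24)² = 1/6
CG = −√(1/6) = -0.408248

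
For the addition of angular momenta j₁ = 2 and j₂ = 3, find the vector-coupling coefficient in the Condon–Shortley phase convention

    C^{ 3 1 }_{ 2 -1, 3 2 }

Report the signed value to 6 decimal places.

j₁+j₂−J=2  J+j₁−j₂=2  J−j₁+j₂=4  j₁+j₂+J+1=9
(j₁±m₁, j₂±m₂, J±M) = (1,3,5,1,4,2)
P² = 64
sum k=1..2:
  [1] −1/48 = -1/48
  [2] +1/12 = 1/12
S = 1/16
C² = P²·S² = 1/4 ; C = +0.500000

+√(1/4) ≈ +0.500000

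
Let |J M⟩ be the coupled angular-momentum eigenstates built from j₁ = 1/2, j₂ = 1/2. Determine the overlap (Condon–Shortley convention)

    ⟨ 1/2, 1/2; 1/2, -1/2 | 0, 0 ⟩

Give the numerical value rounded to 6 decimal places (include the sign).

triangle: 1!×0!×0!/2! = 1/2
(j±m)!: 1!×0!×0!×1!×0!×0! = 1
prefactor² = (2J+1)×Δ×N² = 1/2
  k=0: +1/(0!×1!×0!×0!×0!×0!) = 1
Σ = 1  ⇒  CG² = 1/2×1² = 1/2
CG = +√(1/2) = +0.707107

+0.707107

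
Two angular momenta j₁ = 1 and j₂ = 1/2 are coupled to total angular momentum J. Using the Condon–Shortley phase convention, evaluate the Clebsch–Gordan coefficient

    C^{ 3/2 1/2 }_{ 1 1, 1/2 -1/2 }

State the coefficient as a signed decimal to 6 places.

√[4·0!2!1!/4! · 2!0!0!1!2!1!] = √(4/3)
  +(−1)^0/∏(0,0,0,0,2,1)! = 1/2  (running 1/2)
⟨..|..⟩ = √(4/3)·(1/2) = +0.577350

+√(1/3) = +0.577350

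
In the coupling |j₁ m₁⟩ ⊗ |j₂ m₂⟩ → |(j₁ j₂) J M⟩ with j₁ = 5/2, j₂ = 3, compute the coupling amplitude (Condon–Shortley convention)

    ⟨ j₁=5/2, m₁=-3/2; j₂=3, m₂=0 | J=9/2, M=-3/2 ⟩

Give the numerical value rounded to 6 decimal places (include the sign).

√[10·1!4!5!/11! · 1!4!3!3!3!6!] = √(207360/77)
  +(−1)^0/∏(0,1,4,3,0,2)! = 1/288  (running 1/288)
  +(−1)^1/∏(1,0,3,2,1,3)! = -1/72  (running -1/96)
⟨..|..⟩ = √(207360/77)·(-1/96) = -0.540562

-0.540562  (= −√(45/154))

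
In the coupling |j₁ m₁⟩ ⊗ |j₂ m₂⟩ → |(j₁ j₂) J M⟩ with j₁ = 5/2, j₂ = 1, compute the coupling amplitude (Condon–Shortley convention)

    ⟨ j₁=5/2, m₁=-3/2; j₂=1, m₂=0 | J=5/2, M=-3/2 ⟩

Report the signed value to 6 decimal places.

−√(9/35) ≈ -0.507093

j₁+j₂−J=1  J+j₁−j₂=4  J−j₁+j₂=1  j₁+j₂+J+1=7
(j₁±m₁, j₂±m₂, J±M) = (1,4,1,1,1,4)
P² = 576/35
sum k=0..1:
  [0] +1/24 = 1/24
  [1] −1/6 = -1/6
S = -1/8
C² = P²·S² = 9/35 ; C = -0.507093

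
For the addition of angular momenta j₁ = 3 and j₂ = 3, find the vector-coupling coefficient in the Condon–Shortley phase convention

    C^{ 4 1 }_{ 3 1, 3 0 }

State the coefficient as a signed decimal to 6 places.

triangle: 2!*4!*4!/11! = 1152/39916800
(j±m)!: 4!*2!*3!*3!*5!*3! = 1244160
prefactor² = (2J+1)*Δ*N² = 124416/385
  k=0: +1/(0!*2!*2!*3!*2!*1!) = 1/48
  k=1: −1/(1!*1!*1!*2!*3!*2!) = -1/24
  k=2: +1/(2!*0!*0!*1!*4!*3!) = 1/288
Σ = -5/288  ⇒  CG² = 124416/385*(-5/288)² = 15/154
CG = −√(15/154) = -0.312094

-0.312094  (= −√(15/154))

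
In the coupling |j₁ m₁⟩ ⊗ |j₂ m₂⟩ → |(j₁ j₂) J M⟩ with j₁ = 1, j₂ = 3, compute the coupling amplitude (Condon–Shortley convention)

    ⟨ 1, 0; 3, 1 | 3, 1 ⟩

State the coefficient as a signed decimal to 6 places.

j₁+j₂−J=1  J+j₁−j₂=1  J−j₁+j₂=5  j₁+j₂+J+1=8
(j₁±m₁, j₂±m₂, J±M) = (1,1,4,2,4,2)
P² = 48
sum k=0..1:
  [0] +1/24 = 1/24
  [1] −1/12 = -1/12
S = -1/24
C² = P²·S² = 1/12 ; C = -0.288675

−√(1/12) = -0.288675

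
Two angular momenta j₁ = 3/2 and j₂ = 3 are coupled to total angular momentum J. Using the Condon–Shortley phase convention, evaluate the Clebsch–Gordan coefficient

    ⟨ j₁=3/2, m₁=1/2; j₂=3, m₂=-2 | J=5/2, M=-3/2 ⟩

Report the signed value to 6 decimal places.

+0.267261  (= +√(1/14))

triangle: 2!×1!×4!/8! = 48/40320
(j±m)!: 2!×1!×1!×5!×1!×4! = 5760
prefactor² = (2J+1)×Δ×N² = 288/7
  k=0: +1/(0!×2!×1!×1!×0!×3!) = 1/12
  k=1: −1/(1!×1!×0!×0!×1!×4!) = -1/24
Σ = 1/24  ⇒  CG² = 288/7×1/24² = 1/14
CG = +√(1/14) = +0.267261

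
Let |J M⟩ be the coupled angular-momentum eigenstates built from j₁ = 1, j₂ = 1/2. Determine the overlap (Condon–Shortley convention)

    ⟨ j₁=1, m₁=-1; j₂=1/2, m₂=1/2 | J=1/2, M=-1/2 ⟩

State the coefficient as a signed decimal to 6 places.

j₁+j₂−J=1  J+j₁−j₂=1  J−j₁+j₂=0  j₁+j₂+J+1=3
(j₁±m₁, j₂±m₂, J±M) = (0,2,1,0,0,1)
P² = 2/3
sum k=1..1:
  [1] −1/1 = -1
S = -1
C² = P²·S² = 2/3 ; C = -0.816497

−√(2/3) = -0.816497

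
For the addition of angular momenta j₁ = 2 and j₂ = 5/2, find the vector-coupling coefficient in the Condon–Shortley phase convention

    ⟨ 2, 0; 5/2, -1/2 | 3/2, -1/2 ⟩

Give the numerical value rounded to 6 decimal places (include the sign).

−√(2/35) ≈ -0.239046

√[4·3!1!2!/7! · 2!2!2!3!1!2!] = √(32/35)
  +(−1)^1/∏(1,2,1,1,0,1)! = -1/2  (running -1/2)
  +(−1)^2/∏(2,1,0,0,1,2)! = 1/4  (running -1/4)
⟨..|..⟩ = √(32/35)·(-1/4) = -0.239046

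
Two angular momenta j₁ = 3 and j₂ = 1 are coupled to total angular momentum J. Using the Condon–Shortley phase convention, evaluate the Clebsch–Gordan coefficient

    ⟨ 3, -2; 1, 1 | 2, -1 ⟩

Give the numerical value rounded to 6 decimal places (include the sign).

j₁+j₂−J=2  J+j₁−j₂=4  J−j₁+j₂=0  j₁+j₂+J+1=7
(j₁±m₁, j₂±m₂, J±M) = (1,5,2,0,1,3)
P² = 480/7
sum k=2..2:
  [2] +1/12 = 1/12
S = 1/12
C² = P²·S² = 10/21 ; C = +0.690066

+0.690066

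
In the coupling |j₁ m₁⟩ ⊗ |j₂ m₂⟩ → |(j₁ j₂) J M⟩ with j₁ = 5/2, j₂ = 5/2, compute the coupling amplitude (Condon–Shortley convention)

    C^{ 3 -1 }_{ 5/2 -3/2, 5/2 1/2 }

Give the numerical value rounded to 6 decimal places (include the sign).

+√(1/30) = +0.182574

√[7·2!3!3!/9! · 1!4!3!2!2!4!] = √(96/5)
  +(−1)^1/∏(1,1,3,2,0,1)! = -1/12  (running -1/12)
  +(−1)^2/∏(2,0,2,1,1,2)! = 1/8  (running 1/24)
⟨..|..⟩ = √(96/5)·(1/24) = +0.182574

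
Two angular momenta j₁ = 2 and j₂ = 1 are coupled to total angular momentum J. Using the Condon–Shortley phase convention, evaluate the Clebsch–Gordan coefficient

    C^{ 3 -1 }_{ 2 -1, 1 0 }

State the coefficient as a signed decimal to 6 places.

triangle: 0!×4!×2!/7! = 48/5040
(j±m)!: 1!×3!×1!×1!×2!×4! = 288
prefactor² = (2J+1)×Δ×N² = 96/5
  k=0: +1/(0!×0!×3!×1!×1!×1!) = 1/6
Σ = 1/6  ⇒  CG² = 96/5×1/6² = 8/15
CG = +√(8/15) = +0.730297

+√(8/15) = +0.730297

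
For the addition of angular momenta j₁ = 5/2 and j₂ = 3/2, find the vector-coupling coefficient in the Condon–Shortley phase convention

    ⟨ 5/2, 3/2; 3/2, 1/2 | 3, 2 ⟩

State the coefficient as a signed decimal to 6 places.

+0.288675  (= +√(1/12))

j₁+j₂−J=1  J+j₁−j₂=4  J−j₁+j₂=2  j₁+j₂+J+1=8
(j₁±m₁, j₂±m₂, J±M) = (4,1,2,1,5,1)
P² = 48
sum k=0..1:
  [0] +1/12 = 1/12
  [1] −1/24 = -1/24
S = 1/24
C² = P²·S² = 1/12 ; C = +0.288675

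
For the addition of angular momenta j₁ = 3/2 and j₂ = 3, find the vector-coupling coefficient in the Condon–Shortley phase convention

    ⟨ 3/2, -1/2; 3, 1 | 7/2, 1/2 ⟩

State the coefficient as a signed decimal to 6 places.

triangle: 1!*2!*5!/9! = 240/362880
(j±m)!: 1!*2!*4!*2!*4!*3! = 13824
prefactor² = (2J+1)*Δ*N² = 512/7
  k=0: +1/(0!*1!*2!*4!*0!*1!) = 1/48
  k=1: −1/(1!*0!*1!*3!*1!*2!) = -1/12
Σ = -1/16  ⇒  CG² = 512/7*(-1/16)² = 2/7
CG = −√(2/7) = -0.534522

−√(2/7) ≈ -0.534522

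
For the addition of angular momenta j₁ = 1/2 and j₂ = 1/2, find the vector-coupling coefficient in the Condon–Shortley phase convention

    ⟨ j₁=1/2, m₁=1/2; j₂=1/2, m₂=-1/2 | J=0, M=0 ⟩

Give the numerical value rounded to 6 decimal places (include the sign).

triangle: 1!×0!×0!/2! = 1/2
(j±m)!: 1!×0!×0!×1!×0!×0! = 1
prefactor² = (2J+1)×Δ×N² = 1/2
  k=0: +1/(0!×1!×0!×0!×0!×0!) = 1
Σ = 1  ⇒  CG² = 1/2×1² = 1/2
CG = +√(1/2) = +0.707107

+√(1/2) ≈ +0.707107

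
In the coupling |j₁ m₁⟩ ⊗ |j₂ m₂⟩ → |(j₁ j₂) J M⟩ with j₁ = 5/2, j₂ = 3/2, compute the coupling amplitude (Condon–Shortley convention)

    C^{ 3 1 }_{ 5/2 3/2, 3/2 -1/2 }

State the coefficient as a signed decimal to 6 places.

√[7·1!4!2!/8! · 4!1!1!2!4!2!] = √(96/5)
  +(−1)^0/∏(0,1,1,1,3,1)! = 1/6  (running 1/6)
  +(−1)^1/∏(1,0,0,0,4,2)! = -1/48  (running 7/48)
⟨..|..⟩ = √(96/5)·(7/48) = +0.639010

+√(49/120) = +0.639010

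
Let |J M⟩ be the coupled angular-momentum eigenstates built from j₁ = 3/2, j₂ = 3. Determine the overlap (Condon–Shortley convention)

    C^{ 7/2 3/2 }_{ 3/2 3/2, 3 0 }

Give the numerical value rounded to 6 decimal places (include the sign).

+√(10/21) ≈ +0.690066

j₁+j₂−J=1  J+j₁−j₂=2  J−j₁+j₂=5  j₁+j₂+J+1=9
(j₁±m₁, j₂±m₂, J±M) = (3,0,3,3,5,2)
P² = 1920/7
sum k=0..0:
  [0] +1/24 = 1/24
S = 1/24
C² = P²·S² = 10/21 ; C = +0.690066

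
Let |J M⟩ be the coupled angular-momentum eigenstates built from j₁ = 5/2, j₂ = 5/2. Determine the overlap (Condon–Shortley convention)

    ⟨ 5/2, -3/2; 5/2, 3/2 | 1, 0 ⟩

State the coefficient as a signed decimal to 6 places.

−√(9/70) ≈ -0.358569

triangle: 4!*1!*1!/7! = 24/5040
(j±m)!: 1!*4!*4!*1!*1!*1! = 576
prefactor² = (2J+1)*Δ*N² = 288/35
  k=3: −1/(3!*1!*1!*1!*0!*0!) = -1/6
  k=4: +1/(4!*0!*0!*0!*1!*1!) = 1/24
Σ = -1/8  ⇒  CG² = 288/35*(-1/8)² = 9/70
CG = −√(9/70) = -0.358569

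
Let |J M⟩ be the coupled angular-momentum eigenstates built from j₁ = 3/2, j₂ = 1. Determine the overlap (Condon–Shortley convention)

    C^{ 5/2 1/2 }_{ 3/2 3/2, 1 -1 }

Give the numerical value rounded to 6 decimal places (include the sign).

+√(1/10) = +0.316228

triangle: 0!*3!*2!/6! = 12/720
(j±m)!: 3!*0!*0!*2!*3!*2! = 144
prefactor² = (2J+1)*Δ*N² = 72/5
  k=0: +1/(0!*0!*0!*0!*3!*2!) = 1/12
Σ = 1/12  ⇒  CG² = 72/5*1/12² = 1/10
CG = +√(1/10) = +0.316228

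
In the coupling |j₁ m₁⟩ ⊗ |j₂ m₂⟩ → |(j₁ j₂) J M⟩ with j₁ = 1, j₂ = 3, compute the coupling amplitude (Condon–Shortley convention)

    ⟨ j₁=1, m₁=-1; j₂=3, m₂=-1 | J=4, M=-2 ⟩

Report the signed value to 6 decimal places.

+0.731925

triangle: 0!*2!*6!/9! = 1440/362880
(j±m)!: 0!*2!*2!*4!*2!*6! = 138240
prefactor² = (2J+1)*Δ*N² = 34560/7
  k=0: +1/(0!*0!*2!*2!*0!*4!) = 1/96
Σ = 1/96  ⇒  CG² = 34560/7*1/96² = 15/28
CG = +√(15/28) = +0.731925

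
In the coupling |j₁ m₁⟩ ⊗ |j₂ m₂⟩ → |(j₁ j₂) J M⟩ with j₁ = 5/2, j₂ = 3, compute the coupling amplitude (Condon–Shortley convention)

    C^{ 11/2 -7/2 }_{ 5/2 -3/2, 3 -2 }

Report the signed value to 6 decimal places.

j₁+j₂−J=0  J+j₁−j₂=5  J−j₁+j₂=6  j₁+j₂+J+1=12
(j₁±m₁, j₂±m₂, J±M) = (1,4,1,5,2,9)
P² = 49766400/11
sum k=0..0:
  [0] +1/2880 = 1/2880
S = 1/2880
C² = P²·S² = 6/11 ; C = +0.738549

+0.738549  (= +√(6/11))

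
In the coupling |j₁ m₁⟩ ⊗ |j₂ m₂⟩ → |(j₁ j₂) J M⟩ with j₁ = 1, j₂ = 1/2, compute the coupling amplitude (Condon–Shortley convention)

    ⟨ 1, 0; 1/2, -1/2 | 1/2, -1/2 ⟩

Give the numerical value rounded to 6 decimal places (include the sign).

j₁+j₂−J=1  J+j₁−j₂=1  J−j₁+j₂=0  j₁+j₂+J+1=3
(j₁±m₁, j₂±m₂, J±M) = (1,1,0,1,0,1)
P² = 1/3
sum k=0..0:
  [0] +1/1 = 1
S = 1
C² = P²·S² = 1/3 ; C = +0.577350

+0.577350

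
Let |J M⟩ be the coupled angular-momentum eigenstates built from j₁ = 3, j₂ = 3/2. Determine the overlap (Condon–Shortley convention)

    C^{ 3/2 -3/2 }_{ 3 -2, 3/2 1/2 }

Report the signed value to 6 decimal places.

triangle: 3!*3!*0!/7! = 36/5040
(j±m)!: 1!*5!*2!*1!*0!*3! = 1440
prefactor² = (2J+1)*Δ*N² = 288/7
  k=2: +1/(2!*1!*3!*0!*0!*0!) = 1/12
Σ = 1/12  ⇒  CG² = 288/7*1/12² = 2/7
CG = +√(2/7) = +0.534522

+0.534522  (= +√(2/7))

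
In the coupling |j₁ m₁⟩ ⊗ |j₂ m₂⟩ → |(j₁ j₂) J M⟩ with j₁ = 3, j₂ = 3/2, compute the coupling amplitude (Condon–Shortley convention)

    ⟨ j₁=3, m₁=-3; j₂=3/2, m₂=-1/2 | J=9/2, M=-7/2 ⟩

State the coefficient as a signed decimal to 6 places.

+0.577350  (= +√(1/3))

j₁+j₂−J=0  J+j₁−j₂=6  J−j₁+j₂=3  j₁+j₂+J+1=10
(j₁±m₁, j₂±m₂, J±M) = (0,6,1,2,1,8)
P² = 691200
sum k=0..0:
  [0] +1/1440 = 1/1440
S = 1/1440
C² = P²·S² = 1/3 ; C = +0.577350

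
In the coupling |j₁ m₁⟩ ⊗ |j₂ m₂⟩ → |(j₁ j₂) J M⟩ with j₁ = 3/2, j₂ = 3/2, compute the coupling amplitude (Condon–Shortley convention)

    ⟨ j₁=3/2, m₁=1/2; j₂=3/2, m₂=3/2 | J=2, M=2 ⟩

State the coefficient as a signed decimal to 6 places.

j₁+j₂−J=1  J+j₁−j₂=2  J−j₁+j₂=2  j₁+j₂+J+1=6
(j₁±m₁, j₂±m₂, J±M) = (2,1,3,0,4,0)
P² = 8
sum k=1..1:
  [1] −1/4 = -1/4
S = -1/4
C² = P²·S² = 1/2 ; C = -0.707107

−√(1/2) ≈ -0.707107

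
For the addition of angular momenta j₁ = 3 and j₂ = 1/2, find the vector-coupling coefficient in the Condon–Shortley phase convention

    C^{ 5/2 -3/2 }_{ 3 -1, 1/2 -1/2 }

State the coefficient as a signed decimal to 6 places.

j₁+j₂−J=1  J+j₁−j₂=5  J−j₁+j₂=0  j₁+j₂+J+1=7
(j₁±m₁, j₂±m₂, J±M) = (2,4,0,1,1,4)
P² = 1152/7
sum k=0..0:
  [0] +1/24 = 1/24
S = 1/24
C² = P²·S² = 2/7 ; C = +0.534522

+√(2/7) = +0.534522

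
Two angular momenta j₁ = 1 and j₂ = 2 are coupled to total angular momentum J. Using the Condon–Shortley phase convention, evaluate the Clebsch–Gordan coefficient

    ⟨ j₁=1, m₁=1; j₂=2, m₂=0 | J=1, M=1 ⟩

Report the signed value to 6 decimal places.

+0.316228

triangle: 2!×0!×2!/5! = 4/120
(j±m)!: 2!×0!×2!×2!×2!×0! = 16
prefactor² = (2J+1)×Δ×N² = 8/5
  k=0: +1/(0!×2!×0!×2!×0!×0!) = 1/4
Σ = 1/4  ⇒  CG² = 8/5×1/4² = 1/10
CG = +√(1/10) = +0.316228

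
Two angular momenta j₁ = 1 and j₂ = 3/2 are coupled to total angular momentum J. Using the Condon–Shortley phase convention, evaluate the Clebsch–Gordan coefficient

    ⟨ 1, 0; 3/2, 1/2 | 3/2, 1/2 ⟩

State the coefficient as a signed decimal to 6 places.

√[4·1!1!2!/5! · 1!1!2!1!2!1!] = √(4/15)
  +(−1)^0/∏(0,1,1,2,0,0)! = 1/2  (running 1/2)
  +(−1)^1/∏(1,0,0,1,1,1)! = -1  (running -1/2)
⟨..|..⟩ = √(4/15)·(-1/2) = -0.258199

-0.258199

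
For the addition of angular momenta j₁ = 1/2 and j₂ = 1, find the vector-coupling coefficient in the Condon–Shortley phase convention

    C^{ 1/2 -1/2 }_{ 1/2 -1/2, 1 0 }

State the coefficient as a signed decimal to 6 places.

-0.577350  (= −√(1/3))

j₁+j₂−J=1  J+j₁−j₂=0  J−j₁+j₂=1  j₁+j₂+J+1=3
(j₁±m₁, j₂±m₂, J±M) = (0,1,1,1,0,1)
P² = 1/3
sum k=1..1:
  [1] −1/1 = -1
S = -1
C² = P²·S² = 1/3 ; C = -0.577350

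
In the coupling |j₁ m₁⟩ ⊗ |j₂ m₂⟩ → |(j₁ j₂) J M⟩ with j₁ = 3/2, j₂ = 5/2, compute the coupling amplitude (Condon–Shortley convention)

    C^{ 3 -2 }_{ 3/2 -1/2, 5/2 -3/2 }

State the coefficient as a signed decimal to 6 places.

+0.288675  (= +√(1/12))

√[7·1!2!4!/8! · 1!2!1!4!1!5!] = √(48)
  +(−1)^0/∏(0,1,2,1,0,3)! = 1/12  (running 1/12)
  +(−1)^1/∏(1,0,1,0,1,4)! = -1/24  (running 1/24)
⟨..|..⟩ = √(48)·(1/24) = +0.288675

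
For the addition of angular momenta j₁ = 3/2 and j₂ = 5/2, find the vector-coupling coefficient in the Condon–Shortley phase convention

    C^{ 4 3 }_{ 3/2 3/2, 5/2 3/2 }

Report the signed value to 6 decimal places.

j₁+j₂−J=0  J+j₁−j₂=3  J−j₁+j₂=5  j₁+j₂+J+1=9
(j₁±m₁, j₂±m₂, J±M) = (3,0,4,1,7,1)
P² = 12960
sum k=0..0:
  [0] +1/144 = 1/144
S = 1/144
C² = P²·S² = 5/8 ; C = +0.790569

+0.790569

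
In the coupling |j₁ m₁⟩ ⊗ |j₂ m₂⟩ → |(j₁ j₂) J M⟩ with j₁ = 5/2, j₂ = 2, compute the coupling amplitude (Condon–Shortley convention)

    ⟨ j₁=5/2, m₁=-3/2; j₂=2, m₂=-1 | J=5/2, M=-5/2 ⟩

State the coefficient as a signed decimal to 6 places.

−√(3/7) = -0.654654

triangle: 2!×3!×2!/8! = 24/40320
(j±m)!: 1!×4!×1!×3!×0!×5! = 17280
prefactor² = (2J+1)×Δ×N² = 432/7
  k=1: −1/(1!×1!×3!×0!×0!×2!) = -1/12
Σ = -1/12  ⇒  CG² = 432/7×(-1/12)² = 3/7
CG = −√(3/7) = -0.654654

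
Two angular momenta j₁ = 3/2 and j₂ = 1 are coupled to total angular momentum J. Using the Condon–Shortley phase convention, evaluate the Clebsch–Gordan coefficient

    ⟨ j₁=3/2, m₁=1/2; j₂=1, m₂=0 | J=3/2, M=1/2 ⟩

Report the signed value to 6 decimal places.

+0.258199

j₁+j₂−J=1  J+j₁−j₂=2  J−j₁+j₂=1  j₁+j₂+J+1=5
(j₁±m₁, j₂±m₂, J±M) = (2,1,1,1,2,1)
P² = 4/15
sum k=0..1:
  [0] +1/1 = 1
  [1] −1/2 = -1/2
S = 1/2
C² = P²·S² = 1/15 ; C = +0.258199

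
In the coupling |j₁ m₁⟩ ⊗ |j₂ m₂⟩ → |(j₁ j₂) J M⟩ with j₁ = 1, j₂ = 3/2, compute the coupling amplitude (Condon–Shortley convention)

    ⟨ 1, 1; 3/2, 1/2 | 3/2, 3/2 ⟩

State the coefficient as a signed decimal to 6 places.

j₁+j₂−J=1  J+j₁−j₂=1  J−j₁+j₂=2  j₁+j₂+J+1=5
(j₁±m₁, j₂±m₂, J±M) = (2,0,2,1,3,0)
P² = 8/5
sum k=0..0:
  [0] +1/2 = 1/2
S = 1/2
C² = P²·S² = 2/5 ; C = +0.632456

+0.632456  (= +√(2/5))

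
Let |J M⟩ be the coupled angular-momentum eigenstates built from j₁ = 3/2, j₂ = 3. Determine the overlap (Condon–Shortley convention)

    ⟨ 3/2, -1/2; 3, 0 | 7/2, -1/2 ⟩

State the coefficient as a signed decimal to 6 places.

triangle: 1!*2!*5!/9! = 240/362880
(j±m)!: 1!*2!*3!*3!*3!*4! = 10368
prefactor² = (2J+1)*Δ*N² = 384/7
  k=0: +1/(0!*1!*2!*3!*0!*2!) = 1/24
  k=1: −1/(1!*0!*1!*2!*1!*3!) = -1/12
Σ = -1/24  ⇒  CG² = 384/7*(-1/24)² = 2/21
CG = −√(2/21) = -0.308607

−√(2/21) ≈ -0.308607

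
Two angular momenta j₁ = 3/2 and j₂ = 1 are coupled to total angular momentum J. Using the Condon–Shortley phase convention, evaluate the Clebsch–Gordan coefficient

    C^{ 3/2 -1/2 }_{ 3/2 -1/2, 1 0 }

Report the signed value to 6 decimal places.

-0.258199

√[4·1!2!1!/5! · 1!2!1!1!1!2!] = √(4/15)
  +(−1)^0/∏(0,1,2,1,0,0)! = 1/2  (running 1/2)
  +(−1)^1/∏(1,0,1,0,1,1)! = -1  (running -1/2)
⟨..|..⟩ = √(4/15)·(-1/2) = -0.258199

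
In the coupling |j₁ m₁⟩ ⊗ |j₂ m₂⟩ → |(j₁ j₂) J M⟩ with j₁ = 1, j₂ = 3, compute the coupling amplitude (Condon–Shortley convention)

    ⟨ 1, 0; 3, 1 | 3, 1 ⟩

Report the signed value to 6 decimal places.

√[7·1!1!5!/8! · 1!1!4!2!4!2!] = √(48)
  +(−1)^0/∏(0,1,1,4,0,1)! = 1/24  (running 1/24)
  +(−1)^1/∏(1,0,0,3,1,2)! = -1/12  (running -1/24)
⟨..|..⟩ = √(48)·(-1/24) = -0.288675

−√(1/12) ≈ -0.288675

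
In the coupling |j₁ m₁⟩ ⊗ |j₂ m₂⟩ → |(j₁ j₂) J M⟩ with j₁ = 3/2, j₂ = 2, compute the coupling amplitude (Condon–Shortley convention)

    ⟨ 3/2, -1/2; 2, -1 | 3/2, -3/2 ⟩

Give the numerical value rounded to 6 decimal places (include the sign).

-0.632456

√[4·2!1!2!/6! · 1!2!1!3!0!3!] = √(8/5)
  +(−1)^1/∏(1,1,1,0,0,2)! = -1/2  (running -1/2)
⟨..|..⟩ = √(8/5)·(-1/2) = -0.632456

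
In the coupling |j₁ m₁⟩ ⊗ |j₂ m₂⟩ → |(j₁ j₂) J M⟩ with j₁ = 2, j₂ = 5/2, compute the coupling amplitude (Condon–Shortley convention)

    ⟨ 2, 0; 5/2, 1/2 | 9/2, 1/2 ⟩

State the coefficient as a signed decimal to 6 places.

j₁+j₂−J=0  J+j₁−j₂=4  J−j₁+j₂=5  j₁+j₂+J+1=10
(j₁±m₁, j₂±m₂, J±M) = (2,2,3,2,5,4)
P² = 7680/7
sum k=0..0:
  [0] +1/48 = 1/48
S = 1/48
C² = P²·S² = 10/21 ; C = +0.690066

+0.690066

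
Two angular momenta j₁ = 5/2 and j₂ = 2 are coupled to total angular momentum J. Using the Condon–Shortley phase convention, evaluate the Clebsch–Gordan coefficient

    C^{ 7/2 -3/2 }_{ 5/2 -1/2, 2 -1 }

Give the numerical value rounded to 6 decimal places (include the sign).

triangle: 1!·4!·3!/9! = 144/362880
(j±m)!: 2!·3!·1!·3!·2!·5! = 17280
prefactor² = (2J+1)·Δ·N² = 384/7
  k=0: +1/(0!·1!·3!·1!·1!·2!) = 1/12
  k=1: −1/(1!·0!·2!·0!·2!·3!) = -1/24
Σ = 1/24  ⇒  CG² = 384/7·1/24² = 2/21
CG = +√(2/21) = +0.308607

+√(2/21) = +0.308607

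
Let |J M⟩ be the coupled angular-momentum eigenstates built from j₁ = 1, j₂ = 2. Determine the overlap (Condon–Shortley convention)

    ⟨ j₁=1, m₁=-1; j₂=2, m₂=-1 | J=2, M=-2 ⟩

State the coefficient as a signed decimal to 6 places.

-0.577350  (= −√(1/3))

triangle: 1!·1!·3!/6! = 6/720
(j±m)!: 0!·2!·1!·3!·0!·4! = 288
prefactor² = (2J+1)·Δ·N² = 12
  k=1: −1/(1!·0!·1!·0!·0!·3!) = -1/6
Σ = -1/6  ⇒  CG² = 12·(-1/6)² = 1/3
CG = −√(1/3) = -0.577350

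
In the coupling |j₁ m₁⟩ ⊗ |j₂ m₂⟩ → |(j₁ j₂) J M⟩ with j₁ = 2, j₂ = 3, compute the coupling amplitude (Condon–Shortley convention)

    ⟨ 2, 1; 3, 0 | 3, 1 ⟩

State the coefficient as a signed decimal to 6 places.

triangle: 2!×2!×4!/9! = 96/362880
(j±m)!: 3!×1!×3!×3!×4!×2! = 10368
prefactor² = (2J+1)×Δ×N² = 96/5
  k=0: +1/(0!×2!×1!×3!×1!×1!) = 1/12
  k=1: −1/(1!×1!×0!×2!×2!×2!) = -1/8
Σ = -1/24  ⇒  CG² = 96/5×(-1/24)² = 1/30
CG = −√(1/30) = -0.182574

-0.182574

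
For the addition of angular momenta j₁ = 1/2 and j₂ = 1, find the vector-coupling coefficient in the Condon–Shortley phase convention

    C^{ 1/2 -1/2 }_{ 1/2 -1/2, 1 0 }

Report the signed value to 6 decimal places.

−√(1/3) ≈ -0.577350

√[2·1!0!1!/3! · 0!1!1!1!0!1!] = √(1/3)
  +(−1)^1/∏(1,0,0,0,0,1)! = -1  (running -1)
⟨..|..⟩ = √(1/3)·(-1) = -0.577350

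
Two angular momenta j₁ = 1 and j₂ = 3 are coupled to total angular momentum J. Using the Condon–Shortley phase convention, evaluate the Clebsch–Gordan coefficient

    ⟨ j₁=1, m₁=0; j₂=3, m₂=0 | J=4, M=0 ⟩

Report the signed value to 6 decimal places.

+0.755929

triangle: 0!×2!×6!/9! = 1440/362880
(j±m)!: 1!×1!×3!×3!×4!×4! = 20736
prefactor² = (2J+1)×Δ×N² = 5184/7
  k=0: +1/(0!×0!×1!×3!×1!×3!) = 1/36
Σ = 1/36  ⇒  CG² = 5184/7×1/36² = 4/7
CG = +√(4/7) = +0.755929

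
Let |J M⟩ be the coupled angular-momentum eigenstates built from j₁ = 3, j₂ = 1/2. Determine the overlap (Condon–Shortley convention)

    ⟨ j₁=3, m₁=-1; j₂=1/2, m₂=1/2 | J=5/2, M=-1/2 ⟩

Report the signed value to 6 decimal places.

√[6·1!5!0!/7! · 2!4!1!0!2!3!] = √(576/7)
  +(−1)^1/∏(1,0,3,0,2,0)! = -1/12  (running -1/12)
⟨..|..⟩ = √(576/7)·(-1/12) = -0.755929

-0.755929  (= −√(4/7))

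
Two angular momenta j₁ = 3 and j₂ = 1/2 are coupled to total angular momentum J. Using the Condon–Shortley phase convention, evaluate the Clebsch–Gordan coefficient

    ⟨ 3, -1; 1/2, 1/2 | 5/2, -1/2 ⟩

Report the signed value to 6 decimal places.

triangle: 1!*5!*0!/7! = 120/5040
(j±m)!: 2!*4!*1!*0!*2!*3! = 576
prefactor² = (2J+1)*Δ*N² = 576/7
  k=1: −1/(1!*0!*3!*0!*2!*0!) = -1/12
Σ = -1/12  ⇒  CG² = 576/7*(-1/12)² = 4/7
CG = −√(4/7) = -0.755929

-0.755929  (= −√(4/7))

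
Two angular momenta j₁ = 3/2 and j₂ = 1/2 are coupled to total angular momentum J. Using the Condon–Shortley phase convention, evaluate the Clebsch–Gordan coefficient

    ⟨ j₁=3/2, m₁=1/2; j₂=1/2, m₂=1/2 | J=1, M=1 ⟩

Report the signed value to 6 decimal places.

-0.500000  (= −√(1/4))

√[3·1!2!0!/4! · 2!1!1!0!2!0!] = √(1)
  +(−1)^1/∏(1,0,0,0,2,0)! = -1/2  (running -1/2)
⟨..|..⟩ = √(1)·(-1/2) = -0.500000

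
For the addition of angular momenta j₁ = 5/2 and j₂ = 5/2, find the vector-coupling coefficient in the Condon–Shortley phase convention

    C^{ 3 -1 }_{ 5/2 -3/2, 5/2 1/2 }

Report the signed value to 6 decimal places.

j₁+j₂−J=2  J+j₁−j₂=3  J−j₁+j₂=3  j₁+j₂+J+1=9
(j₁±m₁, j₂±m₂, J±M) = (1,4,3,2,2,4)
P² = 96/5
sum k=1..2:
  [1] −1/12 = -1/12
  [2] +1/8 = 1/8
S = 1/24
C² = P²·S² = 1/30 ; C = +0.182574

+√(1/30) ≈ +0.182574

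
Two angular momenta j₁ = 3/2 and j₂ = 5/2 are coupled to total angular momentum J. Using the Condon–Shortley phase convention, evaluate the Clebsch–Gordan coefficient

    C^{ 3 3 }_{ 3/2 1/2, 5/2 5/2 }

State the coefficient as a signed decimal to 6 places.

−√(5/8) ≈ -0.790569

j₁+j₂−J=1  J+j₁−j₂=2  J−j₁+j₂=4  j₁+j₂+J+1=8
(j₁±m₁, j₂±m₂, J±M) = (2,1,5,0,6,0)
P² = 1440
sum k=1..1:
  [1] −1/48 = -1/48
S = -1/48
C² = P²·S² = 5/8 ; C = -0.790569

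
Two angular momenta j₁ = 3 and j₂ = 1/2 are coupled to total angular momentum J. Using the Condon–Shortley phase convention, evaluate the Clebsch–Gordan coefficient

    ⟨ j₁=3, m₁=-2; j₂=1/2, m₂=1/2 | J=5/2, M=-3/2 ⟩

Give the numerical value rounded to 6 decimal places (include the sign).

√[6·1!5!0!/7! · 1!5!1!0!1!4!] = √(2880/7)
  +(−1)^1/∏(1,0,4,0,1,0)! = -1/24  (running -1/24)
⟨..|..⟩ = √(2880/7)·(-1/24) = -0.845154

−√(5/7) ≈ -0.845154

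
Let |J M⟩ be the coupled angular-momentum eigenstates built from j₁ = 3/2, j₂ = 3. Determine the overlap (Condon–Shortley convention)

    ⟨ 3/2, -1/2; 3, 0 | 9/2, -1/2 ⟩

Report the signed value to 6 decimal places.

+√(10/21) = +0.690066

√[10·0!3!6!/10! · 1!2!3!3!4!5!] = √(17280/7)
  +(−1)^0/∏(0,0,2,3,1,3)! = 1/72  (running 1/72)
⟨..|..⟩ = √(17280/7)·(1/72) = +0.690066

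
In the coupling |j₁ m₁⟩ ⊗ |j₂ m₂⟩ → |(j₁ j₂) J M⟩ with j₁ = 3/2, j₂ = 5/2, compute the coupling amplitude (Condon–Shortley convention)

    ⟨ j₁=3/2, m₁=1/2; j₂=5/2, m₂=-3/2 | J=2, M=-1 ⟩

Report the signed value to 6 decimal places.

+√(1/42) = +0.154303

j₁+j₂−J=2  J+j₁−j₂=1  J−j₁+j₂=3  j₁+j₂+J+1=7
(j₁±m₁, j₂±m₂, J±M) = (2,1,1,4,1,3)
P² = 24/7
sum k=0..1:
  [0] +1/4 = 1/4
  [1] −1/6 = -1/6
S = 1/12
C² = P²·S² = 1/42 ; C = +0.154303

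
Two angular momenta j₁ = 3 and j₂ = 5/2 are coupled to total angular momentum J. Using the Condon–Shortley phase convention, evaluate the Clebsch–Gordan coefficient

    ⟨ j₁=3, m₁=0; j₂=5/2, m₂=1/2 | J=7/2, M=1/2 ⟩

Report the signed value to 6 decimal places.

−√(4/21) = -0.436436

triangle: 2!*4!*3!/10! = 288/3628800
(j±m)!: 3!*3!*3!*2!*4!*3! = 62208
prefactor² = (2J+1)*Δ*N² = 6912/175
  k=0: +1/(0!*2!*3!*3!*1!*0!) = 1/72
  k=1: −1/(1!*1!*2!*2!*2!*1!) = -1/8
  k=2: +1/(2!*0!*1!*1!*3!*2!) = 1/24
Σ = -5/72  ⇒  CG² = 6912/175*(-5/72)² = 4/21
CG = −√(4/21) = -0.436436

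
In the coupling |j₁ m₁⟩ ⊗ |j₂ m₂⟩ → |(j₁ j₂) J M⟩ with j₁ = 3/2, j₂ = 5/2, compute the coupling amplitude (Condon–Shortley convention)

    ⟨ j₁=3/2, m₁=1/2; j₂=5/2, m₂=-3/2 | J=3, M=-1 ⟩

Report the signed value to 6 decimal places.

+0.639010  (= +√(49/120))

√[7·1!2!4!/8! · 2!1!1!4!2!4!] = √(96/5)
  +(−1)^0/∏(0,1,1,1,1,3)! = 1/6  (running 1/6)
  +(−1)^1/∏(1,0,0,0,2,4)! = -1/48  (running 7/48)
⟨..|..⟩ = √(96/5)·(7/48) = +0.639010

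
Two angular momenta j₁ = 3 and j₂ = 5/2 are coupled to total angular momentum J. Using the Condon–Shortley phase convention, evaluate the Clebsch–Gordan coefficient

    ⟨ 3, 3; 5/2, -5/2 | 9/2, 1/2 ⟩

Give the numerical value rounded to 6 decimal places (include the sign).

j₁+j₂−J=1  J+j₁−j₂=5  J−j₁+j₂=4  j₁+j₂+J+1=11
(j₁±m₁, j₂±m₂, J±M) = (6,0,0,5,5,4)
P² = 13824000/77
sum k=0..0:
  [0] +1/2880 = 1/2880
S = 1/2880
C² = P²·S² = 5/231 ; C = +0.147122

+0.147122  (= +√(5/231))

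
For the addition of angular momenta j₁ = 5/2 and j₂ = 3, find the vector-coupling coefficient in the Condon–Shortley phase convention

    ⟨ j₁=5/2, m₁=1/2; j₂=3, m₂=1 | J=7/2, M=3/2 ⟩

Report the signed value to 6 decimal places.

√[8·2!3!4!/10! · 3!2!4!2!5!2!] = √(3072/35)
  +(−1)^0/∏(0,2,2,4,1,0)! = 1/96  (running 1/96)
  +(−1)^1/∏(1,1,1,3,2,1)! = -1/12  (running -7/96)
  +(−1)^2/∏(2,0,0,2,3,2)! = 1/48  (running -5/96)
⟨..|..⟩ = √(3072/35)·(-5/96) = -0.487950

-0.487950  (= −√(5/21))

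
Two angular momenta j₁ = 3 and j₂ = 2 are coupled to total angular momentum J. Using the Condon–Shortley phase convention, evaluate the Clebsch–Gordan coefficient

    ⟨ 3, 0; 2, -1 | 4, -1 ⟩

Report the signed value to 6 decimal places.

triangle: 1!·5!·3!/10! = 720/3628800
(j±m)!: 3!·3!·1!·3!·3!·5! = 155520
prefactor² = (2J+1)·Δ·N² = 1944/7
  k=0: +1/(0!·1!·3!·1!·2!·2!) = 1/24
  k=1: −1/(1!·0!·2!·0!·3!·3!) = -1/72
Σ = 1/36  ⇒  CG² = 1944/7·1/36² = 3/14
CG = +√(3/14) = +0.462910

+√(3/14) ≈ +0.462910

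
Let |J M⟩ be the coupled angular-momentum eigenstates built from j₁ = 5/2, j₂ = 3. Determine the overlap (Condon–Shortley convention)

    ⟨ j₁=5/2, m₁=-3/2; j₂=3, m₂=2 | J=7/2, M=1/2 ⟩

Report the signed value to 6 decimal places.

+0.563436  (= +√(20/63))

triangle: 2!×3!×4!/10! = 288/3628800
(j±m)!: 1!×4!×5!×1!×4!×3! = 414720
prefactor² = (2J+1)×Δ×N² = 9216/35
  k=1: −1/(1!×1!×3!×4!×0!×0!) = -1/144
  k=2: +1/(2!×0!×2!×3!×1!×1!) = 1/24
Σ = 5/144  ⇒  CG² = 9216/35×5/144² = 20/63
CG = +√(20/63) = +0.563436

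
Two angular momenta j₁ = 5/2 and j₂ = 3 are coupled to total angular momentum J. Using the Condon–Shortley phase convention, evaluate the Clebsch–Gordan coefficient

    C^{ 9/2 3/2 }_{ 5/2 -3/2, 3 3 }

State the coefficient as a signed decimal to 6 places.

√[10·1!4!5!/11! · 1!4!6!0!6!3!] = √(4147200/77)
  +(−1)^1/∏(1,0,3,5,1,0)! = -1/720  (running -1/720)
⟨..|..⟩ = √(4147200/77)·(-1/720) = -0.322329

-0.322329  (= −√(8/77))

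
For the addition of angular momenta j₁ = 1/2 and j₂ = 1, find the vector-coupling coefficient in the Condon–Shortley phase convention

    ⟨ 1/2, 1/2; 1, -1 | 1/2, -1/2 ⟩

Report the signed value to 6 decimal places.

+√(2/3) = +0.816497

j₁+j₂−J=1  J+j₁−j₂=0  J−j₁+j₂=1  j₁+j₂+J+1=3
(j₁±m₁, j₂±m₂, J±M) = (1,0,0,2,0,1)
P² = 2/3
sum k=0..0:
  [0] +1/1 = 1
S = 1
C² = P²·S² = 2/3 ; C = +0.816497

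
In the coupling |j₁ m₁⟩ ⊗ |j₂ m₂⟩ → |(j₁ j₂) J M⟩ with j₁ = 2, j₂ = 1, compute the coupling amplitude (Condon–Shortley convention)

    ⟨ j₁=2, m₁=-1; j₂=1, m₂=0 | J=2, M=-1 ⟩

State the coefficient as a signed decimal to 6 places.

√[5·1!3!1!/6! · 1!3!1!1!1!3!] = √(3/2)
  +(−1)^0/∏(0,1,3,1,0,0)! = 1/6  (running 1/6)
  +(−1)^1/∏(1,0,2,0,1,1)! = -1/2  (running -1/3)
⟨..|..⟩ = √(3/2)·(-1/3) = -0.408248

-0.408248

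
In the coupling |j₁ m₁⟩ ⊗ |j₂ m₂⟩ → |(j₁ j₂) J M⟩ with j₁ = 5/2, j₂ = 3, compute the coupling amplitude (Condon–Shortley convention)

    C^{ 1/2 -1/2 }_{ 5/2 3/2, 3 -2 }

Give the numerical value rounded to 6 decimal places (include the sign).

triangle: 5!*0!*1!/7! = 120/5040
(j±m)!: 4!*1!*1!*5!*0!*1! = 2880
prefactor² = (2J+1)*Δ*N² = 960/7
  k=1: −1/(1!*4!*0!*0!*0!*1!) = -1/24
Σ = -1/24  ⇒  CG² = 960/7*(-1/24)² = 5/21
CG = −√(5/21) = -0.487950

−√(5/21) ≈ -0.487950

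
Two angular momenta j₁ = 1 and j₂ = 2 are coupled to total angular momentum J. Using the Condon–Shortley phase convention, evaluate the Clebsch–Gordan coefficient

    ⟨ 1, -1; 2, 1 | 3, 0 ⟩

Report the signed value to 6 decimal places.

√[7·0!2!4!/7! · 0!2!3!1!3!3!] = √(144/5)
  +(−1)^0/∏(0,0,2,3,0,1)! = 1/12  (running 1/12)
⟨..|..⟩ = √(144/5)·(1/12) = +0.447214

+0.447214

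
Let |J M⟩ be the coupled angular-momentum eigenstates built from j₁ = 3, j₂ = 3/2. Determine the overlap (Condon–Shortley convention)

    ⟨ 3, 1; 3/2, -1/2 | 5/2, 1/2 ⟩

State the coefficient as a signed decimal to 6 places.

-0.119523

√[6·2!4!1!/8! · 4!2!1!2!3!2!] = √(288/35)
  +(−1)^0/∏(0,2,2,1,2,0)! = 1/8  (running 1/8)
  +(−1)^1/∏(1,1,1,0,3,1)! = -1/6  (running -1/24)
⟨..|..⟩ = √(288/35)·(-1/24) = -0.119523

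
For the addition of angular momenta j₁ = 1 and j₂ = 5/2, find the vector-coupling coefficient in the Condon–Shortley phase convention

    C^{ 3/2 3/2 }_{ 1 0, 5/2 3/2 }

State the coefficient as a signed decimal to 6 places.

triangle: 2!·0!·3!/6! = 12/720
(j±m)!: 1!·1!·4!·1!·3!·0! = 144
prefactor² = (2J+1)·Δ·N² = 48/5
  k=1: −1/(1!·1!·0!·3!·0!·0!) = -1/6
Σ = -1/6  ⇒  CG² = 48/5·(-1/6)² = 4/15
CG = −√(4/15) = -0.516398

−√(4/15) = -0.516398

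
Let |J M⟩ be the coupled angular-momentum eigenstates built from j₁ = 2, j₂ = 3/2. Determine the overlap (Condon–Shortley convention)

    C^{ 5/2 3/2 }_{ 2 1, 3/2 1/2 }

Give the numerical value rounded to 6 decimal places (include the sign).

+0.169031  (= +√(1/35))

j₁+j₂−J=1  J+j₁−j₂=3  J−j₁+j₂=2  j₁+j₂+J+1=7
(j₁±m₁, j₂±m₂, J±M) = (3,1,2,1,4,1)
P² = 144/35
sum k=0..1:
  [0] +1/4 = 1/4
  [1] −1/6 = -1/6
S = 1/12
C² = P²·S² = 1/35 ; C = +0.169031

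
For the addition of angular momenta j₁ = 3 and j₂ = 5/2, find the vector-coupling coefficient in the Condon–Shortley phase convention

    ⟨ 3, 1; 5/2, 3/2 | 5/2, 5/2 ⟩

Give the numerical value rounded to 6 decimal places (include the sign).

j₁+j₂−J=3  J+j₁−j₂=3  J−j₁+j₂=2  j₁+j₂+J+1=9
(j₁±m₁, j₂±m₂, J±M) = (4,2,4,1,5,0)
P² = 1152/7
sum k=2..2:
  [2] +1/24 = 1/24
S = 1/24
C² = P²·S² = 2/7 ; C = +0.534522

+0.534522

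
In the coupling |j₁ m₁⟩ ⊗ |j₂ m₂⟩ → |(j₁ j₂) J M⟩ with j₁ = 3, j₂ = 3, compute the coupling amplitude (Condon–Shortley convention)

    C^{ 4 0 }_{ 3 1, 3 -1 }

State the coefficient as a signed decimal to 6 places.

triangle: 2!×4!×4!/11! = 1152/39916800
(j±m)!: 4!×2!×2!×4!×4!×4! = 1327104
prefactor² = (2J+1)×Δ×N² = 663552/1925
  k=0: +1/(0!×2!×2!×2!×2!×2!) = 1/32
  k=1: −1/(1!×1!×1!×1!×3!×3!) = -1/36
  k=2: +1/(2!×0!×0!×0!×4!×4!) = 1/1152
Σ = 5/1152  ⇒  CG² = 663552/1925×5/1152² = 1/154
CG = +√(1/154) = +0.080582

+√(1/154) ≈ +0.080582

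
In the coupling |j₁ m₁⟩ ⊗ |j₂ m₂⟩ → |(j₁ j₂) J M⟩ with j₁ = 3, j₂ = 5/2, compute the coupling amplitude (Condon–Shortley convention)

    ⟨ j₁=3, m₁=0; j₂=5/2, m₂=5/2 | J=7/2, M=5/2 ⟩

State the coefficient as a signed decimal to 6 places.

√[8·2!4!3!/10! · 3!3!5!0!6!1!] = √(13824/7)
  +(−1)^2/∏(2,0,1,3,3,0)! = 1/72  (running 1/72)
⟨..|..⟩ = √(13824/7)·(1/72) = +0.617213

+0.617213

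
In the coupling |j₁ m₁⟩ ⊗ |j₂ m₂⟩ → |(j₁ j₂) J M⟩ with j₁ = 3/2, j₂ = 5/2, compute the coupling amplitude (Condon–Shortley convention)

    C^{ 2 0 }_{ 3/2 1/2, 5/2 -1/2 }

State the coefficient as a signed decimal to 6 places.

−√(1/14) = -0.267261

√[5·2!1!3!/7! · 2!1!2!3!2!2!] = √(8/7)
  +(−1)^0/∏(0,2,1,2,0,1)! = 1/4  (running 1/4)
  +(−1)^1/∏(1,1,0,1,1,2)! = -1/2  (running -1/4)
⟨..|..⟩ = √(8/7)·(-1/4) = -0.267261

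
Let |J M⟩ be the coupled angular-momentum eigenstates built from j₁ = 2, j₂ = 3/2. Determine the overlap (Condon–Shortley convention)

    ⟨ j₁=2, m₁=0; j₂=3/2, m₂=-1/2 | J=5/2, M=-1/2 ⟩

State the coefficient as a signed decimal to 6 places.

triangle: 1!*3!*2!/7! = 12/5040
(j±m)!: 2!*2!*1!*2!*2!*3! = 96
prefactor² = (2J+1)*Δ*N² = 48/35
  k=0: +1/(0!*1!*2!*1!*1!*1!) = 1/2
  k=1: −1/(1!*0!*1!*0!*2!*2!) = -1/4
Σ = 1/4  ⇒  CG² = 48/35*1/4² = 3/35
CG = +√(3/35) = +0.292770

+0.292770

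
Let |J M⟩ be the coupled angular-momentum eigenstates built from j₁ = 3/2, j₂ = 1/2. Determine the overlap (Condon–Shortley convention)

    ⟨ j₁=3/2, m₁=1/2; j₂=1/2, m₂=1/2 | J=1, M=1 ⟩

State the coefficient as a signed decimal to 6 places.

-0.500000  (= −√(1/4))

j₁+j₂−J=1  J+j₁−j₂=2  J−j₁+j₂=0  j₁+j₂+J+1=4
(j₁±m₁, j₂±m₂, J±M) = (2,1,1,0,2,0)
P² = 1
sum k=1..1:
  [1] −1/2 = -1/2
S = -1/2
C² = P²·S² = 1/4 ; C = -0.500000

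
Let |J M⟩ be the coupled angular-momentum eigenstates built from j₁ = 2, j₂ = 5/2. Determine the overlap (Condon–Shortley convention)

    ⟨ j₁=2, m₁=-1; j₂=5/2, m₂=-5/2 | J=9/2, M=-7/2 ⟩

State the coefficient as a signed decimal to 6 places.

+0.666667  (= +√(4/9))

j₁+j₂−J=0  J+j₁−j₂=4  J−j₁+j₂=5  j₁+j₂+J+1=10
(j₁±m₁, j₂±m₂, J±M) = (1,3,0,5,1,8)
P² = 230400
sum k=0..0:
  [0] +1/720 = 1/720
S = 1/720
C² = P²·S² = 4/9 ; C = +0.666667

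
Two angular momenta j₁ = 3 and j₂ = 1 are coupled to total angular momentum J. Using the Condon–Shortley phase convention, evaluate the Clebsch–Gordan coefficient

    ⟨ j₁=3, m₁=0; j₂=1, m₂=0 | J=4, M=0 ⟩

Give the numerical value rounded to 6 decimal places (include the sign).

+0.755929

j₁+j₂−J=0  J+j₁−j₂=6  J−j₁+j₂=2  j₁+j₂+J+1=9
(j₁±m₁, j₂±m₂, J±M) = (3,3,1,1,4,4)
P² = 5184/7
sum k=0..0:
  [0] +1/36 = 1/36
S = 1/36
C² = P²·S² = 4/7 ; C = +0.755929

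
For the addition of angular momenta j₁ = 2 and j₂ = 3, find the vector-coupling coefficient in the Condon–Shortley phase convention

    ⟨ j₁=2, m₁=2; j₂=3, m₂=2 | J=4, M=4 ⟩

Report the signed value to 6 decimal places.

√[9·1!3!5!/10! · 4!0!5!1!8!0!] = √(207360)
  +(−1)^0/∏(0,1,0,5,3,0)! = 1/720  (running 1/720)
⟨..|..⟩ = √(207360)·(1/720) = +0.632456

+√(2/5) = +0.632456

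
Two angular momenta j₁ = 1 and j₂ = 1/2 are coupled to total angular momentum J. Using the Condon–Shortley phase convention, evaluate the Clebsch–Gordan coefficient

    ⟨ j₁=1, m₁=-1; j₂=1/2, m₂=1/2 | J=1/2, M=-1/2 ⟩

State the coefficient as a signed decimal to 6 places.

√[2·1!1!0!/3! · 0!2!1!0!0!1!] = √(2/3)
  +(−1)^1/∏(1,0,1,0,0,0)! = -1  (running -1)
⟨..|..⟩ = √(2/3)·(-1) = -0.816497

-0.816497  (= −√(2/3))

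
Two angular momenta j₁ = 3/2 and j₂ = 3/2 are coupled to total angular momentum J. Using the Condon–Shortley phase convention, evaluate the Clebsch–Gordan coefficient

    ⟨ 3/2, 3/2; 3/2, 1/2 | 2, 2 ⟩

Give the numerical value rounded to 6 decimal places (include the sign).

+√(1/2) = +0.707107

√[5·1!2!2!/6! · 3!0!2!1!4!0!] = √(8)
  +(−1)^0/∏(0,1,0,2,2,0)! = 1/4  (running 1/4)
⟨..|..⟩ = √(8)·(1/4) = +0.707107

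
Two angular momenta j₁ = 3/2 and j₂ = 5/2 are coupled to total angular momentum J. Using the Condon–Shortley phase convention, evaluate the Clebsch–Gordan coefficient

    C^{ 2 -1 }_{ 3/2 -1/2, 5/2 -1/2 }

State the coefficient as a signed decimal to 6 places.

−√(25/84) ≈ -0.545545

√[5·2!1!3!/7! · 1!2!2!3!1!3!] = √(12/7)
  +(−1)^1/∏(1,1,1,1,0,2)! = -1/2  (running -1/2)
  +(−1)^2/∏(2,0,0,0,1,3)! = 1/12  (running -5/12)
⟨..|..⟩ = √(12/7)·(-5/12) = -0.545545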